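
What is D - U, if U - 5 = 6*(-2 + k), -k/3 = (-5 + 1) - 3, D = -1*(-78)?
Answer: -41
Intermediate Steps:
D = 78
k = 21 (k = -3*((-5 + 1) - 3) = -3*(-4 - 3) = -3*(-7) = 21)
U = 119 (U = 5 + 6*(-2 + 21) = 5 + 6*19 = 5 + 114 = 119)
D - U = 78 - 1*119 = 78 - 119 = -41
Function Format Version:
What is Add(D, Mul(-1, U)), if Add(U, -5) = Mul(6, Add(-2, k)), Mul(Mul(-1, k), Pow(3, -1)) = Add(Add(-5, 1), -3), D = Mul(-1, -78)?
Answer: -41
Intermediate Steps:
D = 78
k = 21 (k = Mul(-3, Add(Add(-5, 1), -3)) = Mul(-3, Add(-4, -3)) = Mul(-3, -7) = 21)
U = 119 (U = Add(5, Mul(6, Add(-2, 21))) = Add(5, Mul(6, 19)) = Add(5, 114) = 119)
Add(D, Mul(-1, U)) = Add(78, Mul(-1, 119)) = Add(78, -119) = -41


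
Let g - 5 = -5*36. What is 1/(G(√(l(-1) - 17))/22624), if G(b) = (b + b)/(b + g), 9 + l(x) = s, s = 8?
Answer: 11312 + 989800*I*√2/3 ≈ 11312.0 + 4.666e+5*I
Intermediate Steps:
l(x) = -1 (l(x) = -9 + 8 = -1)
g = -175 (g = 5 - 5*36 = 5 - 180 = -175)
G(b) = 2*b/(-175 + b) (G(b) = (b + b)/(b - 175) = (2*b)/(-175 + b) = 2*b/(-175 + b))
1/(G(√(l(-1) - 17))/22624) = 1/((2*√(-1 - 17)/(-175 + √(-1 - 17)))/22624) = 1/((2*√(-18)/(-175 + √(-18)))*(1/22624)) = 1/((2*(3*I*√2)/(-175 + 3*I*√2))*(1/22624)) = 1/((6*I*√2/(-175 + 3*I*√2))*(1/22624)) = 1/(3*I*√2/(11312*(-175 + 3*I*√2))) = -5656*I*√2*(-175 + 3*I*√2)/3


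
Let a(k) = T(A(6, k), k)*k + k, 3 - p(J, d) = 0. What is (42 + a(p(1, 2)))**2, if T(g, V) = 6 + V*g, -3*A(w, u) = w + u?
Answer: 1296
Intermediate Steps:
A(w, u) = -u/3 - w/3 (A(w, u) = -(w + u)/3 = -(u + w)/3 = -u/3 - w/3)
p(J, d) = 3 (p(J, d) = 3 - 1*0 = 3 + 0 = 3)
a(k) = k + k*(6 + k*(-2 - k/3)) (a(k) = (6 + k*(-k/3 - 1/3*6))*k + k = (6 + k*(-k/3 - 2))*k + k = (6 + k*(-2 - k/3))*k + k = k*(6 + k*(-2 - k/3)) + k = k + k*(6 + k*(-2 - k/3)))
(42 + a(p(1, 2)))**2 = (42 - 1/3*3*(-21 + 3*(6 + 3)))**2 = (42 - 1/3*3*(-21 + 3*9))**2 = (42 - 1/3*3*(-21 + 27))**2 = (42 - 1/3*3*6)**2 = (42 - 6)**2 = 36**2 = 1296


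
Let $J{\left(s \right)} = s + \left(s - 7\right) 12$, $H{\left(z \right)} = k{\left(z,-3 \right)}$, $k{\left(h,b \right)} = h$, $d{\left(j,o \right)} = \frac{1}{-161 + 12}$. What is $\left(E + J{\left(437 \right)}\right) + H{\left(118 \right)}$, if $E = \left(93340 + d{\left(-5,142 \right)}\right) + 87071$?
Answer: $\frac{27732773}{149} \approx 1.8613 \cdot 10^{5}$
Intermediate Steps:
$d{\left(j,o \right)} = - \frac{1}{149}$ ($d{\left(j,o \right)} = \frac{1}{-149} = - \frac{1}{149}$)
$H{\left(z \right)} = z$
$E = \frac{26881238}{149}$ ($E = \left(93340 - \frac{1}{149}\right) + 87071 = \frac{13907659}{149} + 87071 = \frac{26881238}{149} \approx 1.8041 \cdot 10^{5}$)
$J{\left(s \right)} = -84 + 13 s$ ($J{\left(s \right)} = s + \left(-7 + s\right) 12 = s + \left(-84 + 12 s\right) = -84 + 13 s$)
$\left(E + J{\left(437 \right)}\right) + H{\left(118 \right)} = \left(\frac{26881238}{149} + \left(-84 + 13 \cdot 437\right)\right) + 118 = \left(\frac{26881238}{149} + \left(-84 + 5681\right)\right) + 118 = \left(\frac{26881238}{149} + 5597\right) + 118 = \frac{27715191}{149} + 118 = \frac{27732773}{149}$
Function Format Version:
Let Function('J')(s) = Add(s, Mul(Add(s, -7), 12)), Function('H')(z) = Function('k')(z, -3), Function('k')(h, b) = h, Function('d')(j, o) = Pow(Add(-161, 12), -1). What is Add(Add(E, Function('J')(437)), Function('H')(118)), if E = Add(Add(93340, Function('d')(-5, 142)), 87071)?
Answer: Rational(27732773, 149) ≈ 1.8613e+5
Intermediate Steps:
Function('d')(j, o) = Rational(-1, 149) (Function('d')(j, o) = Pow(-149, -1) = Rational(-1, 149))
Function('H')(z) = z
E = Rational(26881238, 149) (E = Add(Add(93340, Rational(-1, 149)), 87071) = Add(Rational(13907659, 149), 87071) = Rational(26881238, 149) ≈ 1.8041e+5)
Function('J')(s) = Add(-84, Mul(13, s)) (Function('J')(s) = Add(s, Mul(Add(-7, s), 12)) = Add(s, Add(-84, Mul(12, s))) = Add(-84, Mul(13, s)))
Add(Add(E, Function('J')(437)), Function('H')(118)) = Add(Add(Rational(26881238, 149), Add(-84, Mul(13, 437))), 118) = Add(Add(Rational(26881238, 149), Add(-84, 5681)), 118) = Add(Add(Rational(26881238, 149), 5597), 118) = Add(Rational(27715191, 149), 118) = Rational(27732773, 149)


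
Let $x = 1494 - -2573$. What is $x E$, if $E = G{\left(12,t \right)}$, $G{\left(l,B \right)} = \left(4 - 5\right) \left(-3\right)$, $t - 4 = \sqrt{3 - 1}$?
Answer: $12201$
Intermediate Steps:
$x = 4067$ ($x = 1494 + 2573 = 4067$)
$t = 4 + \sqrt{2}$ ($t = 4 + \sqrt{3 - 1} = 4 + \sqrt{2} \approx 5.4142$)
$G{\left(l,B \right)} = 3$ ($G{\left(l,B \right)} = \left(-1\right) \left(-3\right) = 3$)
$E = 3$
$x E = 4067 \cdot 3 = 12201$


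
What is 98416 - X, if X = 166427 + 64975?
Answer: -132986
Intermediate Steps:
X = 231402
98416 - X = 98416 - 1*231402 = 98416 - 231402 = -132986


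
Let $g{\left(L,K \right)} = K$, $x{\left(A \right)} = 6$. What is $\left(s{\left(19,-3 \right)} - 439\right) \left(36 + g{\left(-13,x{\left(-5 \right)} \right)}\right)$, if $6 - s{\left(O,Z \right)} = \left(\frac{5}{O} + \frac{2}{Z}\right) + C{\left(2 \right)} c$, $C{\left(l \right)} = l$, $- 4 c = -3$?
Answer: $- \frac{346409}{19} \approx -18232.0$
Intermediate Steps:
$c = \frac{3}{4}$ ($c = \left(- \frac{1}{4}\right) \left(-3\right) = \frac{3}{4} \approx 0.75$)
$s{\left(O,Z \right)} = \frac{9}{2} - \frac{5}{O} - \frac{2}{Z}$ ($s{\left(O,Z \right)} = 6 - \left(\left(\frac{5}{O} + \frac{2}{Z}\right) + 2 \cdot \frac{3}{4}\right) = 6 - \left(\left(\frac{2}{Z} + \frac{5}{O}\right) + \frac{3}{2}\right) = 6 - \left(\frac{3}{2} + \frac{2}{Z} + \frac{5}{O}\right) = \frac{9}{2} - \frac{5}{O} - \frac{2}{Z}$)
$\left(s{\left(19,-3 \right)} - 439\right) \left(36 + g{\left(-13,x{\left(-5 \right)} \right)}\right) = \left(\left(\frac{9}{2} - \frac{5}{19} - \frac{2}{-3}\right) - 439\right) \left(36 + 6\right) = \left(\left(\frac{9}{2} - \frac{5}{19} - - \frac{2}{3}\right) - 439\right) 42 = \left(\left(\frac{9}{2} - \frac{5}{19} + \frac{2}{3}\right) - 439\right) 42 = \left(\frac{559}{114} - 439\right) 42 = \left(- \frac{49487}{114}\right) 42 = - \frac{346409}{19}$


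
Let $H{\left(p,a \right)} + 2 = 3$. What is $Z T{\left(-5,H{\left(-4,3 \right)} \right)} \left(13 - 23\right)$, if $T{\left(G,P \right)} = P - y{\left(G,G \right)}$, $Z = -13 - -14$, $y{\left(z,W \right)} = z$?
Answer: $-60$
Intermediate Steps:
$Z = 1$ ($Z = -13 + 14 = 1$)
$H{\left(p,a \right)} = 1$ ($H{\left(p,a \right)} = -2 + 3 = 1$)
$T{\left(G,P \right)} = P - G$
$Z T{\left(-5,H{\left(-4,3 \right)} \right)} \left(13 - 23\right) = 1 \left(1 - -5\right) \left(13 - 23\right) = 1 \left(1 + 5\right) \left(13 - 23\right) = 1 \cdot 6 \left(-10\right) = 6 \left(-10\right) = -60$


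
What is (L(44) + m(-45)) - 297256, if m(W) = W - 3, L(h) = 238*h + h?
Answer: -286788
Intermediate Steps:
L(h) = 239*h
m(W) = -3 + W
(L(44) + m(-45)) - 297256 = (239*44 + (-3 - 45)) - 297256 = (10516 - 48) - 297256 = 10468 - 297256 = -286788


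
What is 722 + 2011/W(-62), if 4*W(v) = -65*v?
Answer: 1458852/2015 ≈ 724.00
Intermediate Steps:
W(v) = -65*v/4 (W(v) = (-65*v)/4 = -65*v/4)
722 + 2011/W(-62) = 722 + 2011/((-65/4*(-62))) = 722 + 2011/(2015/2) = 722 + 2011*(2/2015) = 722 + 4022/2015 = 1458852/2015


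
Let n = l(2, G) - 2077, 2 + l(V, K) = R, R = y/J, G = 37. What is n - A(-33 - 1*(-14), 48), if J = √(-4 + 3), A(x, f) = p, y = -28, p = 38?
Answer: -2117 + 28*I ≈ -2117.0 + 28.0*I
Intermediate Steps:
A(x, f) = 38
J = I (J = √(-1) = I ≈ 1.0*I)
R = 28*I (R = -28*(-I) = -(-28)*I = 28*I ≈ 28.0*I)
l(V, K) = -2 + 28*I
n = -2079 + 28*I (n = (-2 + 28*I) - 2077 = -2079 + 28*I ≈ -2079.0 + 28.0*I)
n - A(-33 - 1*(-14), 48) = (-2079 + 28*I) - 1*38 = (-2079 + 28*I) - 38 = -2117 + 28*I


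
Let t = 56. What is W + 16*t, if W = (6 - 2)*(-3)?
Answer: 884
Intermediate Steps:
W = -12 (W = 4*(-3) = -12)
W + 16*t = -12 + 16*56 = -12 + 896 = 884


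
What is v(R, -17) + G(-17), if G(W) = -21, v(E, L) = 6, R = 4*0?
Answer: -15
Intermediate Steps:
R = 0
v(R, -17) + G(-17) = 6 - 21 = -15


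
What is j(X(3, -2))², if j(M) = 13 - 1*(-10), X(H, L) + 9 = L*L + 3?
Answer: 529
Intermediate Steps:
X(H, L) = -6 + L² (X(H, L) = -9 + (L*L + 3) = -9 + (L² + 3) = -9 + (3 + L²) = -6 + L²)
j(M) = 23 (j(M) = 13 + 10 = 23)
j(X(3, -2))² = 23² = 529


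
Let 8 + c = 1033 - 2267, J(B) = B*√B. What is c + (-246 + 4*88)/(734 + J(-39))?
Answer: -742731346/598075 + 4134*I*√39/598075 ≈ -1241.9 + 0.043167*I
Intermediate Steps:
J(B) = B^(3/2)
c = -1242 (c = -8 + (1033 - 2267) = -8 - 1234 = -1242)
c + (-246 + 4*88)/(734 + J(-39)) = -1242 + (-246 + 4*88)/(734 + (-39)^(3/2)) = -1242 + (-246 + 352)/(734 - 39*I*√39) = -1242 + 106/(734 - 39*I*√39)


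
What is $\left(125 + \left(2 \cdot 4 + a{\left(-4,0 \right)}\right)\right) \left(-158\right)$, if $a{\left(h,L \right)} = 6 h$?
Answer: $-17222$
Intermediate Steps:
$\left(125 + \left(2 \cdot 4 + a{\left(-4,0 \right)}\right)\right) \left(-158\right) = \left(125 + \left(2 \cdot 4 + 6 \left(-4\right)\right)\right) \left(-158\right) = \left(125 + \left(8 - 24\right)\right) \left(-158\right) = \left(125 - 16\right) \left(-158\right) = 109 \left(-158\right) = -17222$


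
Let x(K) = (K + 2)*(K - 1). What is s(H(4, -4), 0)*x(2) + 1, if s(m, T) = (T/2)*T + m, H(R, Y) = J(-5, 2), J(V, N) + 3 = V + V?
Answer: -51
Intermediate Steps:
x(K) = (-1 + K)*(2 + K) (x(K) = (2 + K)*(-1 + K) = (-1 + K)*(2 + K))
J(V, N) = -3 + 2*V (J(V, N) = -3 + (V + V) = -3 + 2*V)
H(R, Y) = -13 (H(R, Y) = -3 + 2*(-5) = -3 - 10 = -13)
s(m, T) = m + T²/2 (s(m, T) = (T*(½))*T + m = (T/2)*T + m = T²/2 + m = m + T²/2)
s(H(4, -4), 0)*x(2) + 1 = (-13 + (½)*0²)*(-2 + 2 + 2²) + 1 = (-13 + (½)*0)*(-2 + 2 + 4) + 1 = (-13 + 0)*4 + 1 = -13*4 + 1 = -52 + 1 = -51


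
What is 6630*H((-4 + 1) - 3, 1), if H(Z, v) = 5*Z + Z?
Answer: -238680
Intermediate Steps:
H(Z, v) = 6*Z
6630*H((-4 + 1) - 3, 1) = 6630*(6*((-4 + 1) - 3)) = 6630*(6*(-3 - 3)) = 6630*(6*(-6)) = 6630*(-36) = -238680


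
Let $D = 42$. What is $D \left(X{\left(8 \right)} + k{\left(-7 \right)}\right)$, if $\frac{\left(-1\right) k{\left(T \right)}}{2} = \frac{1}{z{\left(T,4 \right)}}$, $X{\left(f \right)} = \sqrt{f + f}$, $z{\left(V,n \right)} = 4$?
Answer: $147$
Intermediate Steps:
$X{\left(f \right)} = \sqrt{2} \sqrt{f}$ ($X{\left(f \right)} = \sqrt{2 f} = \sqrt{2} \sqrt{f}$)
$k{\left(T \right)} = - \frac{1}{2}$ ($k{\left(T \right)} = - \frac{2}{4} = \left(-2\right) \frac{1}{4} = - \frac{1}{2}$)
$D \left(X{\left(8 \right)} + k{\left(-7 \right)}\right) = 42 \left(\sqrt{2} \sqrt{8} - \frac{1}{2}\right) = 42 \left(\sqrt{2} \cdot 2 \sqrt{2} - \frac{1}{2}\right) = 42 \left(4 - \frac{1}{2}\right) = 42 \cdot \frac{7}{2} = 147$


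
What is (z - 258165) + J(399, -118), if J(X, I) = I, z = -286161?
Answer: -544444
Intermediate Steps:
(z - 258165) + J(399, -118) = (-286161 - 258165) - 118 = -544326 - 118 = -544444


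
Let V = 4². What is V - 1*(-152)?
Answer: 168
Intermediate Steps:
V = 16
V - 1*(-152) = 16 - 1*(-152) = 16 + 152 = 168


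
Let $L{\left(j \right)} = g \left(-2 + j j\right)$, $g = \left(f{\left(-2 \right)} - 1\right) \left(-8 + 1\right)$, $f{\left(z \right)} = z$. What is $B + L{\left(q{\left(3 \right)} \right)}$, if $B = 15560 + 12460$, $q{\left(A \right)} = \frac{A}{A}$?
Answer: $27999$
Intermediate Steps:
$q{\left(A \right)} = 1$
$B = 28020$
$g = 21$ ($g = \left(-2 - 1\right) \left(-8 + 1\right) = \left(-3\right) \left(-7\right) = 21$)
$L{\left(j \right)} = -42 + 21 j^{2}$ ($L{\left(j \right)} = 21 \left(-2 + j j\right) = 21 \left(-2 + j^{2}\right) = -42 + 21 j^{2}$)
$B + L{\left(q{\left(3 \right)} \right)} = 28020 - \left(42 - 21 \cdot 1^{2}\right) = 28020 + \left(-42 + 21 \cdot 1\right) = 28020 + \left(-42 + 21\right) = 28020 - 21 = 27999$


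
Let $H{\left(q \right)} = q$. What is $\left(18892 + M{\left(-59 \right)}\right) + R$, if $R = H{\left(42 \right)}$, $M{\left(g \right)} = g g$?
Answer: $22415$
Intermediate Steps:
$M{\left(g \right)} = g^{2}$
$R = 42$
$\left(18892 + M{\left(-59 \right)}\right) + R = \left(18892 + \left(-59\right)^{2}\right) + 42 = \left(18892 + 3481\right) + 42 = 22373 + 42 = 22415$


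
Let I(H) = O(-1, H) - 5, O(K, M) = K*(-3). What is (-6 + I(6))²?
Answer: 64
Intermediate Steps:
O(K, M) = -3*K
I(H) = -2 (I(H) = -3*(-1) - 5 = 3 - 5 = -2)
(-6 + I(6))² = (-6 - 2)² = (-8)² = 64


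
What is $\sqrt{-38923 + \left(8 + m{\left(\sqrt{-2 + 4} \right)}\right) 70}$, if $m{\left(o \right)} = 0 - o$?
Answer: $\sqrt{-38363 - 70 \sqrt{2}} \approx 196.12 i$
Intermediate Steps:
$m{\left(o \right)} = - o$
$\sqrt{-38923 + \left(8 + m{\left(\sqrt{-2 + 4} \right)}\right) 70} = \sqrt{-38923 + \left(8 - \sqrt{-2 + 4}\right) 70} = \sqrt{-38923 + \left(8 - \sqrt{2}\right) 70} = \sqrt{-38923 + \left(560 - 70 \sqrt{2}\right)} = \sqrt{-38363 - 70 \sqrt{2}}$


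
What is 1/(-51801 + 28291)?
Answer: -1/23510 ≈ -4.2535e-5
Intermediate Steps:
1/(-51801 + 28291) = 1/(-23510) = -1/23510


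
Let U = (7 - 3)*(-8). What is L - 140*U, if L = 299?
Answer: 4779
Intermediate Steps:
U = -32 (U = 4*(-8) = -32)
L - 140*U = 299 - 140*(-32) = 299 + 4480 = 4779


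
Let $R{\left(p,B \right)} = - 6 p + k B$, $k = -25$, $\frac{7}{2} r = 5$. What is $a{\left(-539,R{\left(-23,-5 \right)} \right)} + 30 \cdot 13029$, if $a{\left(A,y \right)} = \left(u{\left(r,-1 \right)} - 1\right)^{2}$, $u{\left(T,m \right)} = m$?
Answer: $390874$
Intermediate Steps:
$r = \frac{10}{7}$ ($r = \frac{2}{7} \cdot 5 = \frac{10}{7} \approx 1.4286$)
$R{\left(p,B \right)} = - 25 B - 6 p$ ($R{\left(p,B \right)} = - 6 p - 25 B = - 25 B - 6 p$)
$a{\left(A,y \right)} = 4$ ($a{\left(A,y \right)} = \left(-1 - 1\right)^{2} = \left(-2\right)^{2} = 4$)
$a{\left(-539,R{\left(-23,-5 \right)} \right)} + 30 \cdot 13029 = 4 + 30 \cdot 13029 = 4 + 390870 = 390874$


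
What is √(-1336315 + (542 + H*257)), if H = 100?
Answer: I*√1310073 ≈ 1144.6*I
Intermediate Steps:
√(-1336315 + (542 + H*257)) = √(-1336315 + (542 + 100*257)) = √(-1336315 + (542 + 25700)) = √(-1336315 + 26242) = √(-1310073) = I*√1310073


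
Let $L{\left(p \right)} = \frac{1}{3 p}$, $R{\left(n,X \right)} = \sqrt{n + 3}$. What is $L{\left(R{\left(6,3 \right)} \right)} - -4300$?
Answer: $\frac{38701}{9} \approx 4300.1$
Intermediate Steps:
$R{\left(n,X \right)} = \sqrt{3 + n}$
$L{\left(p \right)} = \frac{1}{3 p}$
$L{\left(R{\left(6,3 \right)} \right)} - -4300 = \frac{1}{3 \sqrt{3 + 6}} - -4300 = \frac{1}{3 \sqrt{9}} + 4300 = \frac{1}{3 \cdot 3} + 4300 = \frac{1}{3} \cdot \frac{1}{3} + 4300 = \frac{1}{9} + 4300 = \frac{38701}{9}$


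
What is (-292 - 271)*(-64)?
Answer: 36032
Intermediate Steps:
(-292 - 271)*(-64) = -563*(-64) = 36032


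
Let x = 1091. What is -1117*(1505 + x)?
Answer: -2899732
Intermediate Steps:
-1117*(1505 + x) = -1117*(1505 + 1091) = -1117*2596 = -2899732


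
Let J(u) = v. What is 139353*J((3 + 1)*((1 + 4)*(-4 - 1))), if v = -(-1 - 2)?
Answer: 418059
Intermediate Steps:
v = 3 (v = -1*(-3) = 3)
J(u) = 3
139353*J((3 + 1)*((1 + 4)*(-4 - 1))) = 139353*3 = 418059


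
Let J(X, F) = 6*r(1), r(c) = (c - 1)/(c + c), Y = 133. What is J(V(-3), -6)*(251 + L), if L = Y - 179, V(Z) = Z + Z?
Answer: 0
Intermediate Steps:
r(c) = (-1 + c)/(2*c) (r(c) = (-1 + c)/((2*c)) = (-1 + c)*(1/(2*c)) = (-1 + c)/(2*c))
V(Z) = 2*Z
J(X, F) = 0 (J(X, F) = 6*((½)*(-1 + 1)/1) = 6*((½)*1*0) = 6*0 = 0)
L = -46 (L = 133 - 179 = -46)
J(V(-3), -6)*(251 + L) = 0*(251 - 46) = 0*205 = 0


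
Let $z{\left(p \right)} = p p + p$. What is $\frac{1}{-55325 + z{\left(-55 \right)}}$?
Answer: $- \frac{1}{52355} \approx -1.91 \cdot 10^{-5}$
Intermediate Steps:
$z{\left(p \right)} = p + p^{2}$ ($z{\left(p \right)} = p^{2} + p = p + p^{2}$)
$\frac{1}{-55325 + z{\left(-55 \right)}} = \frac{1}{-55325 - 55 \left(1 - 55\right)} = \frac{1}{-55325 - -2970} = \frac{1}{-55325 + 2970} = \frac{1}{-52355} = - \frac{1}{52355}$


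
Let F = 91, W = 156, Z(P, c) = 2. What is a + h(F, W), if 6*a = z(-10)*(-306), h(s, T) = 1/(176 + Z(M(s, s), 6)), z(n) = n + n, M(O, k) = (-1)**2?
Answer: 181561/178 ≈ 1020.0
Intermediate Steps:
M(O, k) = 1
z(n) = 2*n
h(s, T) = 1/178 (h(s, T) = 1/(176 + 2) = 1/178)
a = 1020 (a = ((2*(-10))*(-306))/6 = (-20*(-306))/6 = (1/6)*6120 = 1020)
a + h(F, W) = 1020 + 1/178 = 181561/178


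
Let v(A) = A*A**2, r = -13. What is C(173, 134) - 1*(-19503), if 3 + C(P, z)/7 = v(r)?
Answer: 4103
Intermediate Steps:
v(A) = A**3
C(P, z) = -15400 (C(P, z) = -21 + 7*(-13)**3 = -21 + 7*(-2197) = -21 - 15379 = -15400)
C(173, 134) - 1*(-19503) = -15400 - 1*(-19503) = -15400 + 19503 = 4103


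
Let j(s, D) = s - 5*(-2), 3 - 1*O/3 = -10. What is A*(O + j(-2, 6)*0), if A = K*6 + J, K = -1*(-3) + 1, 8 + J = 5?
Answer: 819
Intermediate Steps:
O = 39 (O = 9 - 3*(-10) = 9 + 30 = 39)
J = -3 (J = -8 + 5 = -3)
j(s, D) = 10 + s (j(s, D) = s + 10 = 10 + s)
K = 4 (K = 3 + 1 = 4)
A = 21 (A = 4*6 - 3 = 24 - 3 = 21)
A*(O + j(-2, 6)*0) = 21*(39 + (10 - 2)*0) = 21*(39 + 8*0) = 21*(39 + 0) = 21*39 = 819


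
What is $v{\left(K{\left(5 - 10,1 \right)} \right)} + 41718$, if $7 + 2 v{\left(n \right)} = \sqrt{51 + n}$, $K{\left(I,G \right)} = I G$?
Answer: $\frac{83429}{2} + \frac{\sqrt{46}}{2} \approx 41718.0$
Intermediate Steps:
$K{\left(I,G \right)} = G I$
$v{\left(n \right)} = - \frac{7}{2} + \frac{\sqrt{51 + n}}{2}$
$v{\left(K{\left(5 - 10,1 \right)} \right)} + 41718 = \left(- \frac{7}{2} + \frac{\sqrt{51 + 1 \left(5 - 10\right)}}{2}\right) + 41718 = \left(- \frac{7}{2} + \frac{\sqrt{51 + 1 \left(-5\right)}}{2}\right) + 41718 = \left(- \frac{7}{2} + \frac{\sqrt{51 - 5}}{2}\right) + 41718 = \left(- \frac{7}{2} + \frac{\sqrt{46}}{2}\right) + 41718 = \frac{83429}{2} + \frac{\sqrt{46}}{2}$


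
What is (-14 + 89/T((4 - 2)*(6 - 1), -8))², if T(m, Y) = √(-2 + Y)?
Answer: -5961/10 + 1246*I*√10/5 ≈ -596.1 + 788.04*I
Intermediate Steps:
(-14 + 89/T((4 - 2)*(6 - 1), -8))² = (-14 + 89/(√(-2 - 8)))² = (-14 + 89/(√(-10)))² = (-14 + 89/((I*√10)))² = (-14 + 89*(-I*√10/10))² = (-14 - 89*I*√10/10)²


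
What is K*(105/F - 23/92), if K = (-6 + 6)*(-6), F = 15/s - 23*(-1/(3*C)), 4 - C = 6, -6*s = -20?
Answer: 0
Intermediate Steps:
s = 10/3 (s = -⅙*(-20) = 10/3 ≈ 3.3333)
C = -2 (C = 4 - 1*6 = 4 - 6 = -2)
F = ⅔ (F = 15/(10/3) - 23/((-3*(-2))) = 15*(3/10) - 23/6 = 9/2 - 23*⅙ = 9/2 - 23/6 = ⅔ ≈ 0.66667)
K = 0 (K = 0*(-6) = 0)
K*(105/F - 23/92) = 0*(105/(⅔) - 23/92) = 0*(105*(3/2) - 23*1/92) = 0*(315/2 - ¼) = 0*(629/4) = 0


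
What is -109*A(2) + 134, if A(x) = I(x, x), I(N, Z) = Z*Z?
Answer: -302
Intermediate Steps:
I(N, Z) = Z²
A(x) = x²
-109*A(2) + 134 = -109*2² + 134 = -109*4 + 134 = -436 + 134 = -302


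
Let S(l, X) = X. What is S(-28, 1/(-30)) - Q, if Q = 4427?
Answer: -132811/30 ≈ -4427.0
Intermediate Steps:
S(-28, 1/(-30)) - Q = 1/(-30) - 1*4427 = -1/30 - 4427 = -132811/30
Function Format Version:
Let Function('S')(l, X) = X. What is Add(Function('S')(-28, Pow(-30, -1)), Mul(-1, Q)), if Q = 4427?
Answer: Rational(-132811, 30) ≈ -4427.0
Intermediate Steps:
Add(Function('S')(-28, Pow(-30, -1)), Mul(-1, Q)) = Add(Pow(-30, -1), Mul(-1, 4427)) = Add(Rational(-1, 30), -4427) = Rational(-132811, 30)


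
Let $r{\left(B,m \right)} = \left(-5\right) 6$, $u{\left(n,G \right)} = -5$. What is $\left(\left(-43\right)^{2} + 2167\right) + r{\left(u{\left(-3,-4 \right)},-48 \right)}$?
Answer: $3986$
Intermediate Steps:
$r{\left(B,m \right)} = -30$
$\left(\left(-43\right)^{2} + 2167\right) + r{\left(u{\left(-3,-4 \right)},-48 \right)} = \left(\left(-43\right)^{2} + 2167\right) - 30 = \left(1849 + 2167\right) - 30 = 4016 - 30 = 3986$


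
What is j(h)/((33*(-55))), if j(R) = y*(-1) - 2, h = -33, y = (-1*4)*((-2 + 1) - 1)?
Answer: 2/363 ≈ 0.0055096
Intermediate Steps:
y = 8 (y = -4*(-1 - 1) = -4*(-2) = 8)
j(R) = -10 (j(R) = 8*(-1) - 2 = -8 - 2 = -10)
j(h)/((33*(-55))) = -10/(33*(-55)) = -10/(-1815) = -10*(-1/1815) = 2/363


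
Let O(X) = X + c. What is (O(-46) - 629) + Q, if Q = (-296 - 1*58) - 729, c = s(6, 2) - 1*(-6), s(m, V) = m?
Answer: -1746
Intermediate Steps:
c = 12 (c = 6 - 1*(-6) = 6 + 6 = 12)
O(X) = 12 + X (O(X) = X + 12 = 12 + X)
Q = -1083 (Q = (-296 - 58) - 729 = -354 - 729 = -1083)
(O(-46) - 629) + Q = ((12 - 46) - 629) - 1083 = (-34 - 629) - 1083 = -663 - 1083 = -1746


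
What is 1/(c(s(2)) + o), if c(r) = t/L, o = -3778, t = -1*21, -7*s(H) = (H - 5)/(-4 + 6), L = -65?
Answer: -65/245549 ≈ -0.00026471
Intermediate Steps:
s(H) = 5/14 - H/14 (s(H) = -(H - 5)/(7*(-4 + 6)) = -(-5 + H)/(7*2) = -(-5/2 + H/2)/7 = 5/14 - H/14)
t = -21
c(r) = 21/65 (c(r) = -21/(-65) = -21*(-1/65) = 21/65)
1/(c(s(2)) + o) = 1/(21/65 - 3778) = 1/(-245549/65) = -65/245549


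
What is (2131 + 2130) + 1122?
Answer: 5383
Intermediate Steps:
(2131 + 2130) + 1122 = 4261 + 1122 = 5383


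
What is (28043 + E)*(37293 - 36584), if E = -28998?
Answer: -677095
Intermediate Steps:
(28043 + E)*(37293 - 36584) = (28043 - 28998)*(37293 - 36584) = -955*709 = -677095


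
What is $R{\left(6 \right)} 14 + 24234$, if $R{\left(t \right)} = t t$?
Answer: $24738$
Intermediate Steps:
$R{\left(t \right)} = t^{2}$
$R{\left(6 \right)} 14 + 24234 = 6^{2} \cdot 14 + 24234 = 36 \cdot 14 + 24234 = 504 + 24234 = 24738$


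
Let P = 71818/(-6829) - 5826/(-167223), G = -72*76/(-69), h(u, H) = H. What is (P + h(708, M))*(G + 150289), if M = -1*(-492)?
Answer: 633911646942575928/8755071647 ≈ 7.2405e+7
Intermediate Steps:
M = 492
G = 1824/23 (G = -5472*(-1/69) = 1824/23 ≈ 79.304)
P = -3989945220/380655289 (P = 71818*(-1/6829) - 5826*(-1/167223) = -71818/6829 + 1942/55741 = -3989945220/380655289 ≈ -10.482)
(P + h(708, M))*(G + 150289) = (-3989945220/380655289 + 492)*(1824/23 + 150289) = (183292456968/380655289)*(3458471/23) = 633911646942575928/8755071647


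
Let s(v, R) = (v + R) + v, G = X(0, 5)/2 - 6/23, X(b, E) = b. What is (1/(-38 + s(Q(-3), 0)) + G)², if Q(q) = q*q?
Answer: 20449/211600 ≈ 0.096640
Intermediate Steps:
Q(q) = q²
G = -6/23 (G = 0/2 - 6/23 = 0*(½) - 6*1/23 = 0 - 6/23 = -6/23 ≈ -0.26087)
s(v, R) = R + 2*v (s(v, R) = (R + v) + v = R + 2*v)
(1/(-38 + s(Q(-3), 0)) + G)² = (1/(-38 + (0 + 2*(-3)²)) - 6/23)² = (1/(-38 + (0 + 2*9)) - 6/23)² = (1/(-38 + (0 + 18)) - 6/23)² = (1/(-38 + 18) - 6/23)² = (1/(-20) - 6/23)² = (-1/20 - 6/23)² = (-143/460)² = 20449/211600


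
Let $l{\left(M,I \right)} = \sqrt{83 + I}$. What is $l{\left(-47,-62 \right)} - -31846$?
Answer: $31846 + \sqrt{21} \approx 31851.0$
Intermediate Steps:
$l{\left(-47,-62 \right)} - -31846 = \sqrt{83 - 62} - -31846 = \sqrt{21} + 31846 = 31846 + \sqrt{21}$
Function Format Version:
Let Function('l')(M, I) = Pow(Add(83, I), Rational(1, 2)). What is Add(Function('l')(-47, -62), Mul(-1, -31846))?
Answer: Add(31846, Pow(21, Rational(1, 2))) ≈ 31851.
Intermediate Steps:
Add(Function('l')(-47, -62), Mul(-1, -31846)) = Add(Pow(Add(83, -62), Rational(1, 2)), Mul(-1, -31846)) = Add(Pow(21, Rational(1, 2)), 31846) = Add(31846, Pow(21, Rational(1, 2)))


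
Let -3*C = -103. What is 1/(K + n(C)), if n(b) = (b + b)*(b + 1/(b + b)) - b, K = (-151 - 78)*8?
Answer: 9/4430 ≈ 0.0020316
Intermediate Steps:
C = 103/3 (C = -1/3*(-103) = 103/3 ≈ 34.333)
K = -1832 (K = -229*8 = -1832)
n(b) = -b + 2*b*(b + 1/(2*b)) (n(b) = (2*b)*(b + 1/(2*b)) - b = 2*b*(b + 1/(2*b)) - b = -b + 2*b*(b + 1/(2*b)))
1/(K + n(C)) = 1/(-1832 + (1 - 1*103/3 + 2*(103/3)**2)) = 1/(-1832 + (1 - 103/3 + 2*(10609/9))) = 1/(-1832 + (1 - 103/3 + 21218/9)) = 1/(-1832 + 20918/9) = 1/(4430/9) = 9/4430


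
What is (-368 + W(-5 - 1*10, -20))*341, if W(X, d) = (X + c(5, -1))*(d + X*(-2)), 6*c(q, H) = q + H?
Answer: -523094/3 ≈ -1.7436e+5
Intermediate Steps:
c(q, H) = H/6 + q/6 (c(q, H) = (q + H)/6 = (H + q)/6 = H/6 + q/6)
W(X, d) = (2/3 + X)*(d - 2*X) (W(X, d) = (X + ((1/6)*(-1) + (1/6)*5))*(d + X*(-2)) = (X + (-1/6 + 5/6))*(d - 2*X) = (X + 2/3)*(d - 2*X) = (2/3 + X)*(d - 2*X))
(-368 + W(-5 - 1*10, -20))*341 = (-368 + (-2*(-5 - 1*10)**2 - 4*(-5 - 1*10)/3 + (2/3)*(-20) + (-5 - 1*10)*(-20)))*341 = (-368 + (-2*(-5 - 10)**2 - 4*(-5 - 10)/3 - 40/3 + (-5 - 10)*(-20)))*341 = (-368 + (-2*(-15)**2 - 4/3*(-15) - 40/3 - 15*(-20)))*341 = (-368 + (-2*225 + 20 - 40/3 + 300))*341 = (-368 + (-450 + 20 - 40/3 + 300))*341 = (-368 - 430/3)*341 = -1534/3*341 = -523094/3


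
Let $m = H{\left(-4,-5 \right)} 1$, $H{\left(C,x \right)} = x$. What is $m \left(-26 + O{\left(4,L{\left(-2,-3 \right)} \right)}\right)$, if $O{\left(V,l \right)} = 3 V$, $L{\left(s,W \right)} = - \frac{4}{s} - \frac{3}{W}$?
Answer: $70$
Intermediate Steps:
$m = -5$ ($m = \left(-5\right) 1 = -5$)
$m \left(-26 + O{\left(4,L{\left(-2,-3 \right)} \right)}\right) = - 5 \left(-26 + 3 \cdot 4\right) = - 5 \left(-26 + 12\right) = \left(-5\right) \left(-14\right) = 70$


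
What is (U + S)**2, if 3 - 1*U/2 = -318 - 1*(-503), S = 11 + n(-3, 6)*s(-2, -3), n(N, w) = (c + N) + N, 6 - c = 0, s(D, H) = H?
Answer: 124609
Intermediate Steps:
c = 6 (c = 6 - 1*0 = 6 + 0 = 6)
n(N, w) = 6 + 2*N (n(N, w) = (6 + N) + N = 6 + 2*N)
S = 11 (S = 11 + (6 + 2*(-3))*(-3) = 11 + (6 - 6)*(-3) = 11 + 0*(-3) = 11 + 0 = 11)
U = -364 (U = 6 - 2*(-318 - 1*(-503)) = 6 - 2*(-318 + 503) = 6 - 2*185 = 6 - 370 = -364)
(U + S)**2 = (-364 + 11)**2 = (-353)**2 = 124609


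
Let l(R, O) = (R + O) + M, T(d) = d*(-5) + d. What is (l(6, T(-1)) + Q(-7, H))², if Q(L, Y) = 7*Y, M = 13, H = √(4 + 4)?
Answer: 921 + 644*√2 ≈ 1831.8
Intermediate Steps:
H = 2*√2 (H = √8 = 2*√2 ≈ 2.8284)
T(d) = -4*d (T(d) = -5*d + d = -4*d)
l(R, O) = 13 + O + R (l(R, O) = (R + O) + 13 = (O + R) + 13 = 13 + O + R)
(l(6, T(-1)) + Q(-7, H))² = ((13 - 4*(-1) + 6) + 7*(2*√2))² = ((13 + 4 + 6) + 14*√2)² = (23 + 14*√2)²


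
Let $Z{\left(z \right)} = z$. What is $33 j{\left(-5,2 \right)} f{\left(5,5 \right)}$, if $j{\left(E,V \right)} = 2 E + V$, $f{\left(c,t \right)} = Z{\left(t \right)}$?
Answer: $-1320$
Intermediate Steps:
$f{\left(c,t \right)} = t$
$j{\left(E,V \right)} = V + 2 E$
$33 j{\left(-5,2 \right)} f{\left(5,5 \right)} = 33 \left(2 + 2 \left(-5\right)\right) 5 = 33 \left(2 - 10\right) 5 = 33 \left(-8\right) 5 = \left(-264\right) 5 = -1320$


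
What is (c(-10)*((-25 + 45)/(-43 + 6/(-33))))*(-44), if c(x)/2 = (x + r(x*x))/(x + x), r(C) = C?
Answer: -17424/95 ≈ -183.41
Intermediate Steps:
c(x) = (x + x²)/x (c(x) = 2*((x + x*x)/(x + x)) = 2*((x + x²)/((2*x))) = 2*((x + x²)*(1/(2*x))) = 2*((x + x²)/(2*x)) = (x + x²)/x)
(c(-10)*((-25 + 45)/(-43 + 6/(-33))))*(-44) = ((1 - 10)*((-25 + 45)/(-43 + 6/(-33))))*(-44) = -180/(-43 + 6*(-1/33))*(-44) = -180/(-43 - 2/11)*(-44) = -180/(-475/11)*(-44) = -180*(-11)/475*(-44) = -9*(-44/95)*(-44) = (396/95)*(-44) = -17424/95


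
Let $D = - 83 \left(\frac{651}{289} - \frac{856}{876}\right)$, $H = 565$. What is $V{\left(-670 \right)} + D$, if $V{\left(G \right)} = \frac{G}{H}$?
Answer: $- \frac{765582011}{7151883} \approx -107.05$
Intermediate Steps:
$V{\left(G \right)} = \frac{G}{565}$
$D = - \frac{6700009}{63291}$ ($D = - 83 \left(651 \cdot \frac{1}{289} - \frac{214}{219}\right) = - 83 \left(\frac{651}{289} - \frac{214}{219}\right) = \left(-83\right) \frac{80723}{63291} = - \frac{6700009}{63291} \approx -105.86$)
$V{\left(-670 \right)} + D = \frac{1}{565} \left(-670\right) - \frac{6700009}{63291} = - \frac{134}{113} - \frac{6700009}{63291} = - \frac{765582011}{7151883}$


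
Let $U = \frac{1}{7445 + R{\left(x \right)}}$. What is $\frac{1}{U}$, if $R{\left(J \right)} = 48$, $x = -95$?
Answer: $7493$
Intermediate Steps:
$U = \frac{1}{7493}$ ($U = \frac{1}{7445 + 48} = \frac{1}{7493} \approx 0.00013346$)
$\frac{1}{U} = \frac{1}{\frac{1}{7493}} = 7493$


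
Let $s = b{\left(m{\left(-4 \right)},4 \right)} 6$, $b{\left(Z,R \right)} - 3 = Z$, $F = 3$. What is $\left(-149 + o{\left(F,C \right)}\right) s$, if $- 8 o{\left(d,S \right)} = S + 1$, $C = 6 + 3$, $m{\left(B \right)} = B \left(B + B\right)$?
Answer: $- \frac{63105}{2} \approx -31553.0$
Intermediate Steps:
$m{\left(B \right)} = 2 B^{2}$ ($m{\left(B \right)} = B 2 B = 2 B^{2}$)
$C = 9$
$b{\left(Z,R \right)} = 3 + Z$
$o{\left(d,S \right)} = - \frac{1}{8} - \frac{S}{8}$ ($o{\left(d,S \right)} = - \frac{S + 1}{8} = - \frac{1 + S}{8} = - \frac{1}{8} - \frac{S}{8}$)
$s = 210$ ($s = \left(3 + 2 \left(-4\right)^{2}\right) 6 = \left(3 + 2 \cdot 16\right) 6 = \left(3 + 32\right) 6 = 35 \cdot 6 = 210$)
$\left(-149 + o{\left(F,C \right)}\right) s = \left(-149 - \frac{5}{4}\right) 210 = \left(- \frac{601}{4}\right) 210 = - \frac{63105}{2}$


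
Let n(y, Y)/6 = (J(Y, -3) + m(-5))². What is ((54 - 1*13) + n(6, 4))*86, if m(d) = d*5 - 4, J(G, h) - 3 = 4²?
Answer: 55126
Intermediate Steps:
J(G, h) = 19 (J(G, h) = 3 + 4² = 3 + 16 = 19)
m(d) = -4 + 5*d (m(d) = 5*d - 4 = -4 + 5*d)
n(y, Y) = 600 (n(y, Y) = 6*(19 + (-4 + 5*(-5)))² = 6*(19 + (-4 - 25))² = 6*(19 - 29)² = 6*(-10)² = 6*100 = 600)
((54 - 1*13) + n(6, 4))*86 = ((54 - 1*13) + 600)*86 = ((54 - 13) + 600)*86 = (41 + 600)*86 = 641*86 = 55126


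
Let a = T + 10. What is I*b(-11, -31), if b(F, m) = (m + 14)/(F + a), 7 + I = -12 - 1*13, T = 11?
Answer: 272/5 ≈ 54.400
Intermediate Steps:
I = -32 (I = -7 + (-12 - 1*13) = -7 + (-12 - 13) = -7 - 25 = -32)
a = 21 (a = 11 + 10 = 21)
b(F, m) = (14 + m)/(21 + F) (b(F, m) = (m + 14)/(F + 21) = (14 + m)/(21 + F))
I*b(-11, -31) = -32*(14 - 31)/(21 - 11) = -32*(-17)/10 = -16*(-17)/5 = -32*(-17/10) = 272/5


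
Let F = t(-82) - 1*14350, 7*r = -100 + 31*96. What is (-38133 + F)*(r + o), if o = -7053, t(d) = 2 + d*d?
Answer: 2127471715/7 ≈ 3.0392e+8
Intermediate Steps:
t(d) = 2 + d²
r = 2876/7 (r = (-100 + 31*96)/7 = (-100 + 2976)/7 = (⅐)*2876 = 2876/7 ≈ 410.86)
F = -7624 (F = (2 + (-82)²) - 1*14350 = (2 + 6724) - 14350 = 6726 - 14350 = -7624)
(-38133 + F)*(r + o) = (-38133 - 7624)*(2876/7 - 7053) = -45757*(-46495/7) = 2127471715/7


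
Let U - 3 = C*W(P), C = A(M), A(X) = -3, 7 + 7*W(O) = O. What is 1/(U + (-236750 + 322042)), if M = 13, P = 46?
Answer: 7/596948 ≈ 1.1726e-5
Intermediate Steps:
W(O) = -1 + O/7
C = -3
U = -96/7 (U = 3 - 3*(-1 + (⅐)*46) = 3 - 3*(-1 + 46/7) = 3 - 3*39/7 = 3 - 117/7 = -96/7 ≈ -13.714)
1/(U + (-236750 + 322042)) = 1/(-96/7 + (-236750 + 322042)) = 1/(-96/7 + 85292) = 1/(596948/7) = 7/596948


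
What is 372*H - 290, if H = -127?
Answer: -47534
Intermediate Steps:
372*H - 290 = 372*(-127) - 290 = -47244 - 290 = -47534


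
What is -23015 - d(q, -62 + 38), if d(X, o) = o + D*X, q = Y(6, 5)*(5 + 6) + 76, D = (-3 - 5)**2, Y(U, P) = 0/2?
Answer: -27855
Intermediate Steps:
Y(U, P) = 0 (Y(U, P) = 0*(1/2) = 0)
D = 64 (D = (-8)**2 = 64)
q = 76 (q = 0*(5 + 6) + 76 = 0*11 + 76 = 0 + 76 = 76)
d(X, o) = o + 64*X
-23015 - d(q, -62 + 38) = -23015 - ((-62 + 38) + 64*76) = -23015 - (-24 + 4864) = -23015 - 1*4840 = -23015 - 4840 = -27855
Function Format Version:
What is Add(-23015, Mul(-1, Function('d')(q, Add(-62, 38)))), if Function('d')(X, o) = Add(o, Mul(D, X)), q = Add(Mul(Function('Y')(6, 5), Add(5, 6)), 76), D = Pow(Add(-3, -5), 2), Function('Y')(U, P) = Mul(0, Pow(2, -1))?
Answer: -27855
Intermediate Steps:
Function('Y')(U, P) = 0 (Function('Y')(U, P) = Mul(0, Rational(1, 2)) = 0)
D = 64 (D = Pow(-8, 2) = 64)
q = 76 (q = Add(Mul(0, Add(5, 6)), 76) = Add(Mul(0, 11), 76) = Add(0, 76) = 76)
Function('d')(X, o) = Add(o, Mul(64, X))
Add(-23015, Mul(-1, Function('d')(q, Add(-62, 38)))) = Add(-23015, Mul(-1, Add(Add(-62, 38), Mul(64, 76)))) = Add(-23015, Mul(-1, Add(-24, 4864))) = Add(-23015, Mul(-1, 4840)) = Add(-23015, -4840) = -27855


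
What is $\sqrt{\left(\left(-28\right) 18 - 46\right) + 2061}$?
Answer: $\sqrt{1511} \approx 38.872$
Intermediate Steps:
$\sqrt{\left(\left(-28\right) 18 - 46\right) + 2061} = \sqrt{\left(-504 - 46\right) + 2061} = \sqrt{-550 + 2061} = \sqrt{1511}$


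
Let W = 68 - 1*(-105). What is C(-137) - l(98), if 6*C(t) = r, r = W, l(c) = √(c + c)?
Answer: 89/6 ≈ 14.833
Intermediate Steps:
W = 173 (W = 68 + 105 = 173)
l(c) = √2*√c (l(c) = √(2*c) = √2*√c)
r = 173
C(t) = 173/6 (C(t) = (⅙)*173 = 173/6)
C(-137) - l(98) = 173/6 - √2*√98 = 173/6 - √2*7*√2 = 173/6 - 1*14 = 173/6 - 14 = 89/6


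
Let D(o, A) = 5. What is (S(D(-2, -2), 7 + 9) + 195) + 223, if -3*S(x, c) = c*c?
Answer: 998/3 ≈ 332.67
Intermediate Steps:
S(x, c) = -c²/3 (S(x, c) = -c*c/3 = -c²/3)
(S(D(-2, -2), 7 + 9) + 195) + 223 = (-(7 + 9)²/3 + 195) + 223 = (-⅓*16² + 195) + 223 = (-⅓*256 + 195) + 223 = (-256/3 + 195) + 223 = 329/3 + 223 = 998/3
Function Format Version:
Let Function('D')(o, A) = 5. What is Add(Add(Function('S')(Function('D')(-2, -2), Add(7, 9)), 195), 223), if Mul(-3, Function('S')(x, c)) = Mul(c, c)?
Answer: Rational(998, 3) ≈ 332.67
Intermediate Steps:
Function('S')(x, c) = Mul(Rational(-1, 3), Pow(c, 2)) (Function('S')(x, c) = Mul(Rational(-1, 3), Mul(c, c)) = Mul(Rational(-1, 3), Pow(c, 2)))
Add(Add(Function('S')(Function('D')(-2, -2), Add(7, 9)), 195), 223) = Add(Add(Mul(Rational(-1, 3), Pow(Add(7, 9), 2)), 195), 223) = Add(Add(Mul(Rational(-1, 3), Pow(16, 2)), 195), 223) = Add(Add(Mul(Rational(-1, 3), 256), 195), 223) = Add(Add(Rational(-256, 3), 195), 223) = Add(Rational(329, 3), 223) = Rational(998, 3)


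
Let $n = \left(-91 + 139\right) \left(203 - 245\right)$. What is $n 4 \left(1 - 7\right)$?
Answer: $48384$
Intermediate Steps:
$n = -2016$ ($n = 48 \left(-42\right) = -2016$)
$n 4 \left(1 - 7\right) = - 2016 \cdot 4 \left(1 - 7\right) = - 2016 \cdot 4 \left(-6\right) = \left(-2016\right) \left(-24\right) = 48384$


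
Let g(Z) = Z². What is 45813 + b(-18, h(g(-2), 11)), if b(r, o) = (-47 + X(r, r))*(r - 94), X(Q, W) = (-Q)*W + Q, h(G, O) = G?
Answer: 89381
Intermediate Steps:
X(Q, W) = Q - Q*W (X(Q, W) = -Q*W + Q = Q - Q*W)
b(r, o) = (-94 + r)*(-47 + r*(1 - r)) (b(r, o) = (-47 + r*(1 - r))*(r - 94) = (-47 + r*(1 - r))*(-94 + r) = (-94 + r)*(-47 + r*(1 - r)))
45813 + b(-18, h(g(-2), 11)) = 45813 + (4418 - 1*(-18)³ - 141*(-18) + 95*(-18)²) = 45813 + (4418 - 1*(-5832) + 2538 + 95*324) = 45813 + (4418 + 5832 + 2538 + 30780) = 45813 + 43568 = 89381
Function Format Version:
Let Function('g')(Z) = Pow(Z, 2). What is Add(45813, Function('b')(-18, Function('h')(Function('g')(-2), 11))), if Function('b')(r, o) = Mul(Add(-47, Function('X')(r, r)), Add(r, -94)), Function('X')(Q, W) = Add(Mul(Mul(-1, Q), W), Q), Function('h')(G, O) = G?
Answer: 89381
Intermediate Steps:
Function('X')(Q, W) = Add(Q, Mul(-1, Q, W)) (Function('X')(Q, W) = Add(Mul(-1, Q, W), Q) = Add(Q, Mul(-1, Q, W)))
Function('b')(r, o) = Mul(Add(-94, r), Add(-47, Mul(r, Add(1, Mul(-1, r))))) (Function('b')(r, o) = Mul(Add(-47, Mul(r, Add(1, Mul(-1, r)))), Add(r, -94)) = Mul(Add(-47, Mul(r, Add(1, Mul(-1, r)))), Add(-94, r)) = Mul(Add(-94, r), Add(-47, Mul(r, Add(1, Mul(-1, r))))))
Add(45813, Function('b')(-18, Function('h')(Function('g')(-2), 11))) = Add(45813, Add(4418, Mul(-1, Pow(-18, 3)), Mul(-141, -18), Mul(95, Pow(-18, 2)))) = Add(45813, Add(4418, Mul(-1, -5832), 2538, Mul(95, 324))) = Add(45813, Add(4418, 5832, 2538, 30780)) = Add(45813, 43568) = 89381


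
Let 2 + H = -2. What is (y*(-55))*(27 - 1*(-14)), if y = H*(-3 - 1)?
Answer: -36080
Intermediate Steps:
H = -4 (H = -2 - 2 = -4)
y = 16 (y = -4*(-3 - 1) = -4*(-4) = 16)
(y*(-55))*(27 - 1*(-14)) = (16*(-55))*(27 - 1*(-14)) = -880*(27 + 14) = -880*41 = -36080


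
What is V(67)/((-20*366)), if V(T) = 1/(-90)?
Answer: 1/658800 ≈ 1.5179e-6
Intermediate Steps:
V(T) = -1/90
V(67)/((-20*366)) = -1/(90*((-20*366))) = -1/90/(-7320) = -1/90*(-1/7320) = 1/658800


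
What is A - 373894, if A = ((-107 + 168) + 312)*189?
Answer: -303397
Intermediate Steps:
A = 70497 (A = (61 + 312)*189 = 373*189 = 70497)
A - 373894 = 70497 - 373894 = -303397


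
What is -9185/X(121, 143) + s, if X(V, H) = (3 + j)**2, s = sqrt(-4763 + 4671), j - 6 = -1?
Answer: -9185/64 + 2*I*sqrt(23) ≈ -143.52 + 9.5917*I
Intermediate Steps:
j = 5 (j = 6 - 1 = 5)
s = 2*I*sqrt(23) (s = sqrt(-92) = 2*I*sqrt(23) ≈ 9.5917*I)
X(V, H) = 64 (X(V, H) = (3 + 5)**2 = 8**2 = 64)
-9185/X(121, 143) + s = -9185/64 + 2*I*sqrt(23)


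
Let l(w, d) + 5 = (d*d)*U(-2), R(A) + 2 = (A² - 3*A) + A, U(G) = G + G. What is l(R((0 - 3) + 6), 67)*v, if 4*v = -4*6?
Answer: 107766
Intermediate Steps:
U(G) = 2*G
R(A) = -2 + A² - 2*A (R(A) = -2 + ((A² - 3*A) + A) = -2 + (A² - 2*A) = -2 + A² - 2*A)
v = -6 (v = (-4*6)/4 = (¼)*(-24) = -6)
l(w, d) = -5 - 4*d² (l(w, d) = -5 + (d*d)*(2*(-2)) = -5 + d²*(-4) = -5 - 4*d²)
l(R((0 - 3) + 6), 67)*v = (-5 - 4*67²)*(-6) = (-5 - 4*4489)*(-6) = (-5 - 17956)*(-6) = -17961*(-6) = 107766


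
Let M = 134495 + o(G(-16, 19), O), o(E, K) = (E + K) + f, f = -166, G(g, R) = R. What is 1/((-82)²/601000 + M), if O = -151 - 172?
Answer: 150250/20137257931 ≈ 7.4613e-6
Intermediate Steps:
O = -323
o(E, K) = -166 + E + K (o(E, K) = (E + K) - 166 = -166 + E + K)
M = 134025 (M = 134495 + (-166 + 19 - 323) = 134495 - 470 = 134025)
1/((-82)²/601000 + M) = 1/((-82)²/601000 + 134025) = 1/(6724*(1/601000) + 134025) = 1/(1681/150250 + 134025) = 1/(20137257931/150250) = 150250/20137257931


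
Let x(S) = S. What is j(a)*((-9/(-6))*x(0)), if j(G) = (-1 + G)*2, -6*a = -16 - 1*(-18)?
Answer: 0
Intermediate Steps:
a = -⅓ (a = -(-16 - 1*(-18))/6 = -(-16 + 18)/6 = -⅙*2 = -⅓ ≈ -0.33333)
j(G) = -2 + 2*G
j(a)*((-9/(-6))*x(0)) = (-2 + 2*(-⅓))*(-9/(-6)*0) = (-2 - ⅔)*(-9*(-⅙)*0) = -4*0 = -8/3*0 = 0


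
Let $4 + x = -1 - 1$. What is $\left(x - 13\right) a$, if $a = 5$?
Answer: $-95$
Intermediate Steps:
$x = -6$ ($x = -4 - 2 = -6$)
$\left(x - 13\right) a = \left(-6 - 13\right) 5 = \left(-19\right) 5 = -95$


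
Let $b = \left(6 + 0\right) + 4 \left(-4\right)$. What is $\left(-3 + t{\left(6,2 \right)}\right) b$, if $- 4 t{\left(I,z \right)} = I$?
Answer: $45$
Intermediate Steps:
$t{\left(I,z \right)} = - \frac{I}{4}$
$b = -10$ ($b = 6 - 16 = -10$)
$\left(-3 + t{\left(6,2 \right)}\right) b = \left(-3 - \frac{3}{2}\right) \left(-10\right) = \left(- \frac{9}{2}\right) \left(-10\right) = 45$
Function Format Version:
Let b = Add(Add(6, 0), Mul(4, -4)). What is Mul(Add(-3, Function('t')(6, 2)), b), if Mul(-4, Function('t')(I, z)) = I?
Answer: 45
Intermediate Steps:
Function('t')(I, z) = Mul(Rational(-1, 4), I)
b = -10 (b = Add(6, -16) = -10)
Mul(Add(-3, Function('t')(6, 2)), b) = Mul(Add(-3, Mul(Rational(-1, 4), 6)), -10) = Mul(Add(-3, Rational(-3, 2)), -10) = Mul(Rational(-9, 2), -10) = 45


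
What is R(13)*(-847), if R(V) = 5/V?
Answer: -4235/13 ≈ -325.77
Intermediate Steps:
R(13)*(-847) = (5/13)*(-847) = -4235/13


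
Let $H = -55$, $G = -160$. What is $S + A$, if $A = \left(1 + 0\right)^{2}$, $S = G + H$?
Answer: $-214$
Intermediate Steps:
$S = -215$ ($S = -160 - 55 = -215$)
$A = 1$ ($A = 1^{2} = 1$)
$S + A = -215 + 1 = -214$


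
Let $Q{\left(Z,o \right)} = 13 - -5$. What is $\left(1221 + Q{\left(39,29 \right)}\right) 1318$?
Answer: $1633002$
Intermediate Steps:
$Q{\left(Z,o \right)} = 18$ ($Q{\left(Z,o \right)} = 13 + 5 = 18$)
$\left(1221 + Q{\left(39,29 \right)}\right) 1318 = \left(1221 + 18\right) 1318 = 1239 \cdot 1318 = 1633002$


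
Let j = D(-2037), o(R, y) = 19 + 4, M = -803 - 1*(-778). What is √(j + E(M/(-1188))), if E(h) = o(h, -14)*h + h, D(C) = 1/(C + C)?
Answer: √1013797246/44814 ≈ 0.71050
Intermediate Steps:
M = -25 (M = -803 + 778 = -25)
o(R, y) = 23
D(C) = 1/(2*C)
E(h) = 24*h (E(h) = 23*h + h = 24*h)
j = -1/4074 (j = (½)/(-2037) = (½)*(-1/2037) = -1/4074 ≈ -0.00024546)
√(j + E(M/(-1188))) = √(-1/4074 + 24*(-25/(-1188))) = √(-1/4074 + 24*(-25*(-1/1188))) = √(-1/4074 + 24*(25/1188)) = √(-1/4074 + 50/99) = √(67867/134442) = √1013797246/44814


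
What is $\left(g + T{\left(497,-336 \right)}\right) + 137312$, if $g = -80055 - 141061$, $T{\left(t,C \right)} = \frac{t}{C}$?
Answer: $- \frac{4022663}{48} \approx -83806.0$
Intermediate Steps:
$g = -221116$ ($g = -80055 - 141061 = -221116$)
$\left(g + T{\left(497,-336 \right)}\right) + 137312 = \left(-221116 + \frac{497}{-336}\right) + 137312 = \left(-221116 + 497 \left(- \frac{1}{336}\right)\right) + 137312 = \left(-221116 - \frac{71}{48}\right) + 137312 = - \frac{10613639}{48} + 137312 = - \frac{4022663}{48}$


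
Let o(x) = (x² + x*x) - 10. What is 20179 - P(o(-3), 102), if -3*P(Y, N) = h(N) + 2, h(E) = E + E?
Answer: 60743/3 ≈ 20248.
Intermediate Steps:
o(x) = -10 + 2*x² (o(x) = (x² + x²) - 10 = 2*x² - 10 = -10 + 2*x²)
h(E) = 2*E
P(Y, N) = -⅔ - 2*N/3 (P(Y, N) = -(2*N + 2)/3 = -(2 + 2*N)/3 = -⅔ - 2*N/3)
20179 - P(o(-3), 102) = 20179 - (-⅔ - ⅔*102) = 20179 - (-⅔ - 68) = 20179 - 1*(-206/3) = 20179 + 206/3 = 60743/3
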